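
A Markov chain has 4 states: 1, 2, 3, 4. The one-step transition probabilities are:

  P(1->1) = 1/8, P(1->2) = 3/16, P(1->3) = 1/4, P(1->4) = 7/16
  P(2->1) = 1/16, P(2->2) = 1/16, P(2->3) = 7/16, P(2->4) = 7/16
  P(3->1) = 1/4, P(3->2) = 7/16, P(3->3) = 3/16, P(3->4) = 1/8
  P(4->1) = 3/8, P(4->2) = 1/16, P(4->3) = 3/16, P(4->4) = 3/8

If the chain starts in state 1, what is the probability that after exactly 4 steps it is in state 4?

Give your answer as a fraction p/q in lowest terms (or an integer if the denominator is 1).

Computing P^4 by repeated multiplication:
P^1 =
  1: [1/8, 3/16, 1/4, 7/16]
  2: [1/16, 1/16, 7/16, 7/16]
  3: [1/4, 7/16, 3/16, 1/8]
  4: [3/8, 1/16, 3/16, 3/8]
P^2 =
  1: [65/256, 11/64, 31/128, 85/256]
  2: [73/256, 15/64, 53/256, 35/128]
  3: [39/256, 21/128, 5/16, 95/256]
  4: [61/256, 23/128, 29/128, 91/256]
P^3 =
  1: [233/1024, 379/2048, 1009/4096, 1397/4096]
  2: [419/2048, 45/256, 1081/4096, 1457/4096]
  3: [505/2048, 407/2048, 975/4096, 1297/4096]
  4: [473/2048, 363/2048, 1013/4096, 1411/4096]
P^4 =
  1: [235/1024, 6007/32768, 4063/16384, 11115/32768]
  2: [7731/32768, 6129/32768, 8003/32768, 10905/32768]
  3: [3629/16384, 5983/32768, 8277/32768, 5625/16384]
  4: [473/2048, 6033/32768, 8069/32768, 5549/16384]

(P^4)[1 -> 4] = 11115/32768

Answer: 11115/32768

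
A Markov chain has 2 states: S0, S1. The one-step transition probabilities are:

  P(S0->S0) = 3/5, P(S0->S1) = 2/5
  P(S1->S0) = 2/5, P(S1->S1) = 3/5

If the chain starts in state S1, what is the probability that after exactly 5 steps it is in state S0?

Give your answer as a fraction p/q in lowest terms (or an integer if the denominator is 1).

Computing P^5 by repeated multiplication:
P^1 =
  S0: [3/5, 2/5]
  S1: [2/5, 3/5]
P^2 =
  S0: [13/25, 12/25]
  S1: [12/25, 13/25]
P^3 =
  S0: [63/125, 62/125]
  S1: [62/125, 63/125]
P^4 =
  S0: [313/625, 312/625]
  S1: [312/625, 313/625]
P^5 =
  S0: [1563/3125, 1562/3125]
  S1: [1562/3125, 1563/3125]

(P^5)[S1 -> S0] = 1562/3125

Answer: 1562/3125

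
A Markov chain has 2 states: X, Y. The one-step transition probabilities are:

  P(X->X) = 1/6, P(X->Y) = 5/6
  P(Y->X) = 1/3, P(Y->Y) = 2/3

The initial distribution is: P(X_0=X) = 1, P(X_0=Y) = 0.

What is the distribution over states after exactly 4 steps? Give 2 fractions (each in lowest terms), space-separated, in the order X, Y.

Propagating the distribution step by step (d_{t+1} = d_t * P):
d_0 = (X=1, Y=0)
  d_1[X] = 1*1/6 + 0*1/3 = 1/6
  d_1[Y] = 1*5/6 + 0*2/3 = 5/6
d_1 = (X=1/6, Y=5/6)
  d_2[X] = 1/6*1/6 + 5/6*1/3 = 11/36
  d_2[Y] = 1/6*5/6 + 5/6*2/3 = 25/36
d_2 = (X=11/36, Y=25/36)
  d_3[X] = 11/36*1/6 + 25/36*1/3 = 61/216
  d_3[Y] = 11/36*5/6 + 25/36*2/3 = 155/216
d_3 = (X=61/216, Y=155/216)
  d_4[X] = 61/216*1/6 + 155/216*1/3 = 371/1296
  d_4[Y] = 61/216*5/6 + 155/216*2/3 = 925/1296
d_4 = (X=371/1296, Y=925/1296)

Answer: 371/1296 925/1296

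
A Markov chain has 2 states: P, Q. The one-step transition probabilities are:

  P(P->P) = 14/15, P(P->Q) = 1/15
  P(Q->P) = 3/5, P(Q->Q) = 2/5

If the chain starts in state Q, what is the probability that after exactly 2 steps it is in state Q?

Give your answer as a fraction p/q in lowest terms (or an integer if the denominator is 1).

Computing P^2 by repeated multiplication:
P^1 =
  P: [14/15, 1/15]
  Q: [3/5, 2/5]
P^2 =
  P: [41/45, 4/45]
  Q: [4/5, 1/5]

(P^2)[Q -> Q] = 1/5

Answer: 1/5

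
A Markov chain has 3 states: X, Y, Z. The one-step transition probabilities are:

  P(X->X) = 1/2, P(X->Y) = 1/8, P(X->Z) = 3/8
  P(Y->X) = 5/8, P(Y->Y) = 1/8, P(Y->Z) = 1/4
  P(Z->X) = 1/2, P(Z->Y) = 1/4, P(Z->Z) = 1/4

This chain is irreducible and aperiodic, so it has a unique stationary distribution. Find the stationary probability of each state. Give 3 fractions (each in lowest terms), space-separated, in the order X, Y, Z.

Answer: 38/73 12/73 23/73

Derivation:
The stationary distribution satisfies pi = pi * P, i.e.:
  pi_X = 1/2*pi_X + 5/8*pi_Y + 1/2*pi_Z
  pi_Y = 1/8*pi_X + 1/8*pi_Y + 1/4*pi_Z
  pi_Z = 3/8*pi_X + 1/4*pi_Y + 1/4*pi_Z
with normalization: pi_X + pi_Y + pi_Z = 1.

Using the first 2 balance equations plus normalization, the linear system A*pi = b is:
  [-1/2, 5/8, 1/2] . pi = 0
  [1/8, -7/8, 1/4] . pi = 0
  [1, 1, 1] . pi = 1

Solving yields:
  pi_X = 38/73
  pi_Y = 12/73
  pi_Z = 23/73

Verification (pi * P):
  38/73*1/2 + 12/73*5/8 + 23/73*1/2 = 38/73 = pi_X  (ok)
  38/73*1/8 + 12/73*1/8 + 23/73*1/4 = 12/73 = pi_Y  (ok)
  38/73*3/8 + 12/73*1/4 + 23/73*1/4 = 23/73 = pi_Z  (ok)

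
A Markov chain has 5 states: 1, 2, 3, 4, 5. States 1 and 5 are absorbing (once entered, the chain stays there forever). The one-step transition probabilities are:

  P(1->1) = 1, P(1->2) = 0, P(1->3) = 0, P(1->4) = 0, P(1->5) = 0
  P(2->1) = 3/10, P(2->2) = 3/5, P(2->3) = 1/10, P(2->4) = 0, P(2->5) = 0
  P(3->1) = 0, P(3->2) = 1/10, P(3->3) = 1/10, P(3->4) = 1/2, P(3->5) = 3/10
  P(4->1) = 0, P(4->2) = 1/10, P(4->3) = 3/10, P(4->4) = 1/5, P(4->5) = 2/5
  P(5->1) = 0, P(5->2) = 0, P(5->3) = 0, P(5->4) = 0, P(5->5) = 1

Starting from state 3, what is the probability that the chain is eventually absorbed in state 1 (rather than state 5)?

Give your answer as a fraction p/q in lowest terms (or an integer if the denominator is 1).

Answer: 39/215

Derivation:
Let a_i = P(absorbed in 1 | start in state i).
Boundary conditions: a_1 = 1, a_5 = 0.
For each transient state i, a_i = sum_j P(i->j) * a_j:
  a_2 = 3/10*a_1 + 3/5*a_2 + 1/10*a_3 + 0*a_4 + 0*a_5
  a_3 = 0*a_1 + 1/10*a_2 + 1/10*a_3 + 1/2*a_4 + 3/10*a_5
  a_4 = 0*a_1 + 1/10*a_2 + 3/10*a_3 + 1/5*a_4 + 2/5*a_5

Substituting a_1 = 1 and a_5 = 0, rearrange to (I - Q) a = r where r[i] = P(i -> 1):
  [2/5, -1/10, 0] . (a_2, a_3, a_4) = 3/10
  [-1/10, 9/10, -1/2] . (a_2, a_3, a_4) = 0
  [-1/10, -3/10, 4/5] . (a_2, a_3, a_4) = 0

Solving yields:
  a_2 = 171/215
  a_3 = 39/215
  a_4 = 36/215

Starting state is 3, so the absorption probability is a_3 = 39/215.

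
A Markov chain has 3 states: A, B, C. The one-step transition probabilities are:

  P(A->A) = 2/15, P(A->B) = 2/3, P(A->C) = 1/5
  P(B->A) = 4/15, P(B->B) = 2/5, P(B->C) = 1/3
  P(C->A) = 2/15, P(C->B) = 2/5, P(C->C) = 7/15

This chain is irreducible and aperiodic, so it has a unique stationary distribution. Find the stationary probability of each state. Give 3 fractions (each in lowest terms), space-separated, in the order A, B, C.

The stationary distribution satisfies pi = pi * P, i.e.:
  pi_A = 2/15*pi_A + 4/15*pi_B + 2/15*pi_C
  pi_B = 2/3*pi_A + 2/5*pi_B + 2/5*pi_C
  pi_C = 1/5*pi_A + 1/3*pi_B + 7/15*pi_C
with normalization: pi_A + pi_B + pi_C = 1.

Using the first 2 balance equations plus normalization, the linear system A*pi = b is:
  [-13/15, 4/15, 2/15] . pi = 0
  [2/3, -3/5, 2/5] . pi = 0
  [1, 1, 1] . pi = 1

Solving yields:
  pi_A = 6/31
  pi_B = 14/31
  pi_C = 11/31

Verification (pi * P):
  6/31*2/15 + 14/31*4/15 + 11/31*2/15 = 6/31 = pi_A  (ok)
  6/31*2/3 + 14/31*2/5 + 11/31*2/5 = 14/31 = pi_B  (ok)
  6/31*1/5 + 14/31*1/3 + 11/31*7/15 = 11/31 = pi_C  (ok)

Answer: 6/31 14/31 11/31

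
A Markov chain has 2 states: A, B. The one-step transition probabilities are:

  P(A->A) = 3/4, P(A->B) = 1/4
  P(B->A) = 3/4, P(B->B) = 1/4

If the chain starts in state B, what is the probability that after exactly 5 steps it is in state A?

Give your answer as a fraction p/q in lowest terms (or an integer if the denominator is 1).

Answer: 3/4

Derivation:
Computing P^5 by repeated multiplication:
P^1 =
  A: [3/4, 1/4]
  B: [3/4, 1/4]
P^2 =
  A: [3/4, 1/4]
  B: [3/4, 1/4]
P^3 =
  A: [3/4, 1/4]
  B: [3/4, 1/4]
P^4 =
  A: [3/4, 1/4]
  B: [3/4, 1/4]
P^5 =
  A: [3/4, 1/4]
  B: [3/4, 1/4]

(P^5)[B -> A] = 3/4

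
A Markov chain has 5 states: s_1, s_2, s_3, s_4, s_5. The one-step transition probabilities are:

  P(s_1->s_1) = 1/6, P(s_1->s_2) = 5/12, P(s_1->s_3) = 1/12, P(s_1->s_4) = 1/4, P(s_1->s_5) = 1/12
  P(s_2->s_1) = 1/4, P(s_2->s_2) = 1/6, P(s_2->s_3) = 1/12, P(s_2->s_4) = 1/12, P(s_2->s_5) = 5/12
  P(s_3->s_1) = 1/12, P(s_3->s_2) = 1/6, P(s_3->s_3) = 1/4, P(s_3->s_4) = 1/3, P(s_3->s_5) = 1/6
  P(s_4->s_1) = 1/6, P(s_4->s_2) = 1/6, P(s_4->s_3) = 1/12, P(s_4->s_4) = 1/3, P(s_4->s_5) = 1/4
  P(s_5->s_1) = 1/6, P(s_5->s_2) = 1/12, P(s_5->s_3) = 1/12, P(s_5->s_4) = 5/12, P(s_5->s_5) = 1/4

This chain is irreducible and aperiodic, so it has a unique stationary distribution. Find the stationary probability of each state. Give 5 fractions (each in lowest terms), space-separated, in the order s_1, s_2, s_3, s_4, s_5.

Answer: 597/3428 1627/8570 1/10 250/857 4187/17140

Derivation:
The stationary distribution satisfies pi = pi * P, i.e.:
  pi_s_1 = 1/6*pi_s_1 + 1/4*pi_s_2 + 1/12*pi_s_3 + 1/6*pi_s_4 + 1/6*pi_s_5
  pi_s_2 = 5/12*pi_s_1 + 1/6*pi_s_2 + 1/6*pi_s_3 + 1/6*pi_s_4 + 1/12*pi_s_5
  pi_s_3 = 1/12*pi_s_1 + 1/12*pi_s_2 + 1/4*pi_s_3 + 1/12*pi_s_4 + 1/12*pi_s_5
  pi_s_4 = 1/4*pi_s_1 + 1/12*pi_s_2 + 1/3*pi_s_3 + 1/3*pi_s_4 + 5/12*pi_s_5
  pi_s_5 = 1/12*pi_s_1 + 5/12*pi_s_2 + 1/6*pi_s_3 + 1/4*pi_s_4 + 1/4*pi_s_5
with normalization: pi_s_1 + pi_s_2 + pi_s_3 + pi_s_4 + pi_s_5 = 1.

Using the first 4 balance equations plus normalization, the linear system A*pi = b is:
  [-5/6, 1/4, 1/12, 1/6, 1/6] . pi = 0
  [5/12, -5/6, 1/6, 1/6, 1/12] . pi = 0
  [1/12, 1/12, -3/4, 1/12, 1/12] . pi = 0
  [1/4, 1/12, 1/3, -2/3, 5/12] . pi = 0
  [1, 1, 1, 1, 1] . pi = 1

Solving yields:
  pi_s_1 = 597/3428
  pi_s_2 = 1627/8570
  pi_s_3 = 1/10
  pi_s_4 = 250/857
  pi_s_5 = 4187/17140

Verification (pi * P):
  597/3428*1/6 + 1627/8570*1/4 + 1/10*1/12 + 250/857*1/6 + 4187/17140*1/6 = 597/3428 = pi_s_1  (ok)
  597/3428*5/12 + 1627/8570*1/6 + 1/10*1/6 + 250/857*1/6 + 4187/17140*1/12 = 1627/8570 = pi_s_2  (ok)
  597/3428*1/12 + 1627/8570*1/12 + 1/10*1/4 + 250/857*1/12 + 4187/17140*1/12 = 1/10 = pi_s_3  (ok)
  597/3428*1/4 + 1627/8570*1/12 + 1/10*1/3 + 250/857*1/3 + 4187/17140*5/12 = 250/857 = pi_s_4  (ok)
  597/3428*1/12 + 1627/8570*5/12 + 1/10*1/6 + 250/857*1/4 + 4187/17140*1/4 = 4187/17140 = pi_s_5  (ok)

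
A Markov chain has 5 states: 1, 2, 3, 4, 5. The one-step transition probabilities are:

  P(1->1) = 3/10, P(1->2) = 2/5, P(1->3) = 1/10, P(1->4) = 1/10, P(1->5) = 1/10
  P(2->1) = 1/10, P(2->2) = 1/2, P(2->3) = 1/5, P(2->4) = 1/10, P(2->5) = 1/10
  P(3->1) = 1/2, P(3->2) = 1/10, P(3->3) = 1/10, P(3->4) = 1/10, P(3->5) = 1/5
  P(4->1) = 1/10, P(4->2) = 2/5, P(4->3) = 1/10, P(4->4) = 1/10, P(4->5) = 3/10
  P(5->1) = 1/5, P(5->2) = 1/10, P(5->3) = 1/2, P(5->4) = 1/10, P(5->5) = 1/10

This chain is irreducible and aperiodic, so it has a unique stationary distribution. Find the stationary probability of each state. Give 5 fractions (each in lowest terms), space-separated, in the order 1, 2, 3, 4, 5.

The stationary distribution satisfies pi = pi * P, i.e.:
  pi_1 = 3/10*pi_1 + 1/10*pi_2 + 1/2*pi_3 + 1/10*pi_4 + 1/5*pi_5
  pi_2 = 2/5*pi_1 + 1/2*pi_2 + 1/10*pi_3 + 2/5*pi_4 + 1/10*pi_5
  pi_3 = 1/10*pi_1 + 1/5*pi_2 + 1/10*pi_3 + 1/10*pi_4 + 1/2*pi_5
  pi_4 = 1/10*pi_1 + 1/10*pi_2 + 1/10*pi_3 + 1/10*pi_4 + 1/10*pi_5
  pi_5 = 1/10*pi_1 + 1/10*pi_2 + 1/5*pi_3 + 3/10*pi_4 + 1/10*pi_5
with normalization: pi_1 + pi_2 + pi_3 + pi_4 + pi_5 = 1.

Using the first 4 balance equations plus normalization, the linear system A*pi = b is:
  [-7/10, 1/10, 1/2, 1/10, 1/5] . pi = 0
  [2/5, -1/2, 1/10, 2/5, 1/10] . pi = 0
  [1/10, 1/5, -9/10, 1/10, 1/2] . pi = 0
  [1/10, 1/10, 1/10, -9/10, 1/10] . pi = 0
  [1, 1, 1, 1, 1] . pi = 1

Solving yields:
  pi_1 = 425/1794
  pi_2 = 501/1495
  pi_3 = 848/4485
  pi_4 = 1/10
  pi_5 = 623/4485

Verification (pi * P):
  425/1794*3/10 + 501/1495*1/10 + 848/4485*1/2 + 1/10*1/10 + 623/4485*1/5 = 425/1794 = pi_1  (ok)
  425/1794*2/5 + 501/1495*1/2 + 848/4485*1/10 + 1/10*2/5 + 623/4485*1/10 = 501/1495 = pi_2  (ok)
  425/1794*1/10 + 501/1495*1/5 + 848/4485*1/10 + 1/10*1/10 + 623/4485*1/2 = 848/4485 = pi_3  (ok)
  425/1794*1/10 + 501/1495*1/10 + 848/4485*1/10 + 1/10*1/10 + 623/4485*1/10 = 1/10 = pi_4  (ok)
  425/1794*1/10 + 501/1495*1/10 + 848/4485*1/5 + 1/10*3/10 + 623/4485*1/10 = 623/4485 = pi_5  (ok)

Answer: 425/1794 501/1495 848/4485 1/10 623/4485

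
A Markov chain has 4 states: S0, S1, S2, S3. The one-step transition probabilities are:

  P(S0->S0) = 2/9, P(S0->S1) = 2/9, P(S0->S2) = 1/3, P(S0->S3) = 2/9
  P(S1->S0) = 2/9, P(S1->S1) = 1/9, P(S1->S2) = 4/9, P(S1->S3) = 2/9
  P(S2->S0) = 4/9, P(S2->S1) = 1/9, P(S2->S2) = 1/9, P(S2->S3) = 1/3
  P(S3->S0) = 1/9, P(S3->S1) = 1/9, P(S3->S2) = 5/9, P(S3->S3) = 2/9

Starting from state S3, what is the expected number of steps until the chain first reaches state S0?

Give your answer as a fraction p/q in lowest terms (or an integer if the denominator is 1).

Let h_i = expected steps to first reach S0 from state i.
Boundary: h_S0 = 0.
First-step equations for the other states:
  h_S1 = 1 + 2/9*h_S0 + 1/9*h_S1 + 4/9*h_S2 + 2/9*h_S3
  h_S2 = 1 + 4/9*h_S0 + 1/9*h_S1 + 1/9*h_S2 + 1/3*h_S3
  h_S3 = 1 + 1/9*h_S0 + 1/9*h_S1 + 5/9*h_S2 + 2/9*h_S3

Substituting h_S0 = 0 and rearranging gives the linear system (I - Q) h = 1:
  [8/9, -4/9, -2/9] . (h_S1, h_S2, h_S3) = 1
  [-1/9, 8/9, -1/3] . (h_S1, h_S2, h_S3) = 1
  [-1/9, -5/9, 7/9] . (h_S1, h_S2, h_S3) = 1

Solving yields:
  h_S1 = 963/262
  h_S2 = 405/131
  h_S3 = 1053/262

Starting state is S3, so the expected hitting time is h_S3 = 1053/262.

Answer: 1053/262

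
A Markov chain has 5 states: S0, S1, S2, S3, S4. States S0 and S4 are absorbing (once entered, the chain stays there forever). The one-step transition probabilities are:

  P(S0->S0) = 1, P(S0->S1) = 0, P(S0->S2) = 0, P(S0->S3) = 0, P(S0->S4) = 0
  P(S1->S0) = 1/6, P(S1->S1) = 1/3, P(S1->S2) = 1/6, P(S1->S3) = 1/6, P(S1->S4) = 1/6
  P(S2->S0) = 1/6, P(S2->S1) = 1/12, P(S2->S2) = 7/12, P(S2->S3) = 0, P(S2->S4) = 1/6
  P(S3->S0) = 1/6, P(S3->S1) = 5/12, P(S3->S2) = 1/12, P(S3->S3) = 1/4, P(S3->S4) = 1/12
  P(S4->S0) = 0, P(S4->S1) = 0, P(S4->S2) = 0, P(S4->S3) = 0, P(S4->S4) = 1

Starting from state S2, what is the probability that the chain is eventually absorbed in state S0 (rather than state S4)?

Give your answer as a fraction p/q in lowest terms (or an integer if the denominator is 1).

Answer: 73/145

Derivation:
Let a_i = P(absorbed in S0 | start in state i).
Boundary conditions: a_S0 = 1, a_S4 = 0.
For each transient state i, a_i = sum_j P(i->j) * a_j:
  a_S1 = 1/6*a_S0 + 1/3*a_S1 + 1/6*a_S2 + 1/6*a_S3 + 1/6*a_S4
  a_S2 = 1/6*a_S0 + 1/12*a_S1 + 7/12*a_S2 + 0*a_S3 + 1/6*a_S4
  a_S3 = 1/6*a_S0 + 5/12*a_S1 + 1/12*a_S2 + 1/4*a_S3 + 1/12*a_S4

Substituting a_S0 = 1 and a_S4 = 0, rearrange to (I - Q) a = r where r[i] = P(i -> S0):
  [2/3, -1/6, -1/6] . (a_S1, a_S2, a_S3) = 1/6
  [-1/12, 5/12, 0] . (a_S1, a_S2, a_S3) = 1/6
  [-5/12, -1/12, 3/4] . (a_S1, a_S2, a_S3) = 1/6

Solving yields:
  a_S1 = 15/29
  a_S2 = 73/145
  a_S3 = 82/145

Starting state is S2, so the absorption probability is a_S2 = 73/145.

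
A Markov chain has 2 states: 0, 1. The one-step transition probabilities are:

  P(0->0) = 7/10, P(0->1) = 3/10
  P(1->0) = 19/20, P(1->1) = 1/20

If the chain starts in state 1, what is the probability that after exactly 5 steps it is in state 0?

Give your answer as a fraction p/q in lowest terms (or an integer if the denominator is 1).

Computing P^5 by repeated multiplication:
P^1 =
  0: [7/10, 3/10]
  1: [19/20, 1/20]
P^2 =
  0: [31/40, 9/40]
  1: [57/80, 23/80]
P^3 =
  0: [121/160, 39/160]
  1: [247/320, 73/320]
P^4 =
  0: [487/640, 153/640]
  1: [969/1280, 311/1280]
P^5 =
  0: [389/512, 123/512]
  1: [779/1024, 245/1024]

(P^5)[1 -> 0] = 779/1024

Answer: 779/1024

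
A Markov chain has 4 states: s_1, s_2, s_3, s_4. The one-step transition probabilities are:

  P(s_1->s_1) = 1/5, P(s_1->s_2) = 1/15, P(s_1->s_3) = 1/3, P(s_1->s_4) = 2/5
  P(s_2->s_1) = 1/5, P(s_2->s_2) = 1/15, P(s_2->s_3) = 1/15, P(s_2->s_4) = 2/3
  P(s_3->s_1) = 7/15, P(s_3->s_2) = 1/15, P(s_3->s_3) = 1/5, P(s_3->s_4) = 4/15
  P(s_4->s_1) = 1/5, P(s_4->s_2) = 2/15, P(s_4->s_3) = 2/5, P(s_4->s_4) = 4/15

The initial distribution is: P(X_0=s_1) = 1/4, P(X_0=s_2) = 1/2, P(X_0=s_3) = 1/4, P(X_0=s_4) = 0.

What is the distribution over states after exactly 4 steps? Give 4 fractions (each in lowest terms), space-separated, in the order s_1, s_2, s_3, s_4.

Answer: 13973/50625 904/10125 596/2025 5744/16875

Derivation:
Propagating the distribution step by step (d_{t+1} = d_t * P):
d_0 = (s_1=1/4, s_2=1/2, s_3=1/4, s_4=0)
  d_1[s_1] = 1/4*1/5 + 1/2*1/5 + 1/4*7/15 + 0*1/5 = 4/15
  d_1[s_2] = 1/4*1/15 + 1/2*1/15 + 1/4*1/15 + 0*2/15 = 1/15
  d_1[s_3] = 1/4*1/3 + 1/2*1/15 + 1/4*1/5 + 0*2/5 = 1/6
  d_1[s_4] = 1/4*2/5 + 1/2*2/3 + 1/4*4/15 + 0*4/15 = 1/2
d_1 = (s_1=4/15, s_2=1/15, s_3=1/6, s_4=1/2)
  d_2[s_1] = 4/15*1/5 + 1/15*1/5 + 1/6*7/15 + 1/2*1/5 = 11/45
  d_2[s_2] = 4/15*1/15 + 1/15*1/15 + 1/6*1/15 + 1/2*2/15 = 1/10
  d_2[s_3] = 4/15*1/3 + 1/15*1/15 + 1/6*1/5 + 1/2*2/5 = 49/150
  d_2[s_4] = 4/15*2/5 + 1/15*2/3 + 1/6*4/15 + 1/2*4/15 = 74/225
d_2 = (s_1=11/45, s_2=1/10, s_3=49/150, s_4=74/225)
  d_3[s_1] = 11/45*1/5 + 1/10*1/5 + 49/150*7/15 + 74/225*1/5 = 323/1125
  d_3[s_2] = 11/45*1/15 + 1/10*1/15 + 49/150*1/15 + 74/225*2/15 = 299/3375
  d_3[s_3] = 11/45*1/3 + 1/10*1/15 + 49/150*1/5 + 74/225*2/5 = 962/3375
  d_3[s_4] = 11/45*2/5 + 1/10*2/3 + 49/150*4/15 + 74/225*4/15 = 229/675
d_3 = (s_1=323/1125, s_2=299/3375, s_3=962/3375, s_4=229/675)
  d_4[s_1] = 323/1125*1/5 + 299/3375*1/5 + 962/3375*7/15 + 229/675*1/5 = 13973/50625
  d_4[s_2] = 323/1125*1/15 + 299/3375*1/15 + 962/3375*1/15 + 229/675*2/15 = 904/10125
  d_4[s_3] = 323/1125*1/3 + 299/3375*1/15 + 962/3375*1/5 + 229/675*2/5 = 596/2025
  d_4[s_4] = 323/1125*2/5 + 299/3375*2/3 + 962/3375*4/15 + 229/675*4/15 = 5744/16875
d_4 = (s_1=13973/50625, s_2=904/10125, s_3=596/2025, s_4=5744/16875)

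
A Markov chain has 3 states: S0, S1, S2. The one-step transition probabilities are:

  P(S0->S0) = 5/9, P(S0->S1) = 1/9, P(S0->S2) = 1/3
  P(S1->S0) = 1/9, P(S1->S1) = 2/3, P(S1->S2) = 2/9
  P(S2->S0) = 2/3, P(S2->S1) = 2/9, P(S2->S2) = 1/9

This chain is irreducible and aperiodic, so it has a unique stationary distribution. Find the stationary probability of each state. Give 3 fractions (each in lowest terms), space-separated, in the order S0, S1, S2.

The stationary distribution satisfies pi = pi * P, i.e.:
  pi_S0 = 5/9*pi_S0 + 1/9*pi_S1 + 2/3*pi_S2
  pi_S1 = 1/9*pi_S0 + 2/3*pi_S1 + 2/9*pi_S2
  pi_S2 = 1/3*pi_S0 + 2/9*pi_S1 + 1/9*pi_S2
with normalization: pi_S0 + pi_S1 + pi_S2 = 1.

Using the first 2 balance equations plus normalization, the linear system A*pi = b is:
  [-4/9, 1/9, 2/3] . pi = 0
  [1/9, -1/3, 2/9] . pi = 0
  [1, 1, 1] . pi = 1

Solving yields:
  pi_S0 = 4/9
  pi_S1 = 14/45
  pi_S2 = 11/45

Verification (pi * P):
  4/9*5/9 + 14/45*1/9 + 11/45*2/3 = 4/9 = pi_S0  (ok)
  4/9*1/9 + 14/45*2/3 + 11/45*2/9 = 14/45 = pi_S1  (ok)
  4/9*1/3 + 14/45*2/9 + 11/45*1/9 = 11/45 = pi_S2  (ok)

Answer: 4/9 14/45 11/45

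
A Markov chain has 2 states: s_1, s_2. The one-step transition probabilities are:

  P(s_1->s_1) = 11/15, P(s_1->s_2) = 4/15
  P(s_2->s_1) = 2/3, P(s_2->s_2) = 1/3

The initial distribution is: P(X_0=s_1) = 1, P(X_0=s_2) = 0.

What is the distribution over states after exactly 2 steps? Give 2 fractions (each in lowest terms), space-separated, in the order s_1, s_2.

Propagating the distribution step by step (d_{t+1} = d_t * P):
d_0 = (s_1=1, s_2=0)
  d_1[s_1] = 1*11/15 + 0*2/3 = 11/15
  d_1[s_2] = 1*4/15 + 0*1/3 = 4/15
d_1 = (s_1=11/15, s_2=4/15)
  d_2[s_1] = 11/15*11/15 + 4/15*2/3 = 161/225
  d_2[s_2] = 11/15*4/15 + 4/15*1/3 = 64/225
d_2 = (s_1=161/225, s_2=64/225)

Answer: 161/225 64/225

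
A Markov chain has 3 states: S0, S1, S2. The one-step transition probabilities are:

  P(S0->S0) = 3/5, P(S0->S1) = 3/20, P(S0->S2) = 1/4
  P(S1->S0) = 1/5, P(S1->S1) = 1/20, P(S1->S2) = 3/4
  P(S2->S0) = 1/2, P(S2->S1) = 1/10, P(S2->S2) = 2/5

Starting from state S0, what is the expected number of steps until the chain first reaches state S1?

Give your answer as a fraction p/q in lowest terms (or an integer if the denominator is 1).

Let h_i = expected steps to first reach S1 from state i.
Boundary: h_S1 = 0.
First-step equations for the other states:
  h_S0 = 1 + 3/5*h_S0 + 3/20*h_S1 + 1/4*h_S2
  h_S2 = 1 + 1/2*h_S0 + 1/10*h_S1 + 2/5*h_S2

Substituting h_S1 = 0 and rearranging gives the linear system (I - Q) h = 1:
  [2/5, -1/4] . (h_S0, h_S2) = 1
  [-1/2, 3/5] . (h_S0, h_S2) = 1

Solving yields:
  h_S0 = 170/23
  h_S2 = 180/23

Starting state is S0, so the expected hitting time is h_S0 = 170/23.

Answer: 170/23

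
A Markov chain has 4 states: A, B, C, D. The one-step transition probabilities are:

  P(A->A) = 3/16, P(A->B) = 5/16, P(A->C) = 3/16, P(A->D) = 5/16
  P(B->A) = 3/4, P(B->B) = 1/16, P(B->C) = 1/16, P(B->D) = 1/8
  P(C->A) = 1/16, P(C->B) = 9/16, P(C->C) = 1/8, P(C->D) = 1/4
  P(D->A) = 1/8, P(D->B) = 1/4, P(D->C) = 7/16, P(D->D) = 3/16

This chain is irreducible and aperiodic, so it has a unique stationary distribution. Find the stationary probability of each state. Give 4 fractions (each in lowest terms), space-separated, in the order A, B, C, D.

The stationary distribution satisfies pi = pi * P, i.e.:
  pi_A = 3/16*pi_A + 3/4*pi_B + 1/16*pi_C + 1/8*pi_D
  pi_B = 5/16*pi_A + 1/16*pi_B + 9/16*pi_C + 1/4*pi_D
  pi_C = 3/16*pi_A + 1/16*pi_B + 1/8*pi_C + 7/16*pi_D
  pi_D = 5/16*pi_A + 1/8*pi_B + 1/4*pi_C + 3/16*pi_D
with normalization: pi_A + pi_B + pi_C + pi_D = 1.

Using the first 3 balance equations plus normalization, the linear system A*pi = b is:
  [-13/16, 3/4, 1/16, 1/8] . pi = 0
  [5/16, -15/16, 9/16, 1/4] . pi = 0
  [3/16, 1/16, -7/8, 7/16] . pi = 0
  [1, 1, 1, 1] . pi = 1

Solving yields:
  pi_A = 1939/6343
  pi_B = 1764/6343
  pi_C = 1241/6343
  pi_D = 1399/6343

Verification (pi * P):
  1939/6343*3/16 + 1764/6343*3/4 + 1241/6343*1/16 + 1399/6343*1/8 = 1939/6343 = pi_A  (ok)
  1939/6343*5/16 + 1764/6343*1/16 + 1241/6343*9/16 + 1399/6343*1/4 = 1764/6343 = pi_B  (ok)
  1939/6343*3/16 + 1764/6343*1/16 + 1241/6343*1/8 + 1399/6343*7/16 = 1241/6343 = pi_C  (ok)
  1939/6343*5/16 + 1764/6343*1/8 + 1241/6343*1/4 + 1399/6343*3/16 = 1399/6343 = pi_D  (ok)

Answer: 1939/6343 1764/6343 1241/6343 1399/6343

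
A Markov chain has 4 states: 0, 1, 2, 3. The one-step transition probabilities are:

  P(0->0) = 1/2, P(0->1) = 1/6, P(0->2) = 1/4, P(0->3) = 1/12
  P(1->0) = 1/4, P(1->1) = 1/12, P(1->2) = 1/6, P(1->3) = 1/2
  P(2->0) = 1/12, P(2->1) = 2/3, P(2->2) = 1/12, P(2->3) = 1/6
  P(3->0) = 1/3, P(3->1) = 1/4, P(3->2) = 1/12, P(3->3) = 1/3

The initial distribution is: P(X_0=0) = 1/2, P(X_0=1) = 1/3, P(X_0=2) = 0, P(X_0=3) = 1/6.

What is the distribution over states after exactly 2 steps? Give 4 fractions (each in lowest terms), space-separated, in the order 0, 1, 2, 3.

Answer: 97/288 59/216 139/864 11/48

Derivation:
Propagating the distribution step by step (d_{t+1} = d_t * P):
d_0 = (0=1/2, 1=1/3, 2=0, 3=1/6)
  d_1[0] = 1/2*1/2 + 1/3*1/4 + 0*1/12 + 1/6*1/3 = 7/18
  d_1[1] = 1/2*1/6 + 1/3*1/12 + 0*2/3 + 1/6*1/4 = 11/72
  d_1[2] = 1/2*1/4 + 1/3*1/6 + 0*1/12 + 1/6*1/12 = 7/36
  d_1[3] = 1/2*1/12 + 1/3*1/2 + 0*1/6 + 1/6*1/3 = 19/72
d_1 = (0=7/18, 1=11/72, 2=7/36, 3=19/72)
  d_2[0] = 7/18*1/2 + 11/72*1/4 + 7/36*1/12 + 19/72*1/3 = 97/288
  d_2[1] = 7/18*1/6 + 11/72*1/12 + 7/36*2/3 + 19/72*1/4 = 59/216
  d_2[2] = 7/18*1/4 + 11/72*1/6 + 7/36*1/12 + 19/72*1/12 = 139/864
  d_2[3] = 7/18*1/12 + 11/72*1/2 + 7/36*1/6 + 19/72*1/3 = 11/48
d_2 = (0=97/288, 1=59/216, 2=139/864, 3=11/48)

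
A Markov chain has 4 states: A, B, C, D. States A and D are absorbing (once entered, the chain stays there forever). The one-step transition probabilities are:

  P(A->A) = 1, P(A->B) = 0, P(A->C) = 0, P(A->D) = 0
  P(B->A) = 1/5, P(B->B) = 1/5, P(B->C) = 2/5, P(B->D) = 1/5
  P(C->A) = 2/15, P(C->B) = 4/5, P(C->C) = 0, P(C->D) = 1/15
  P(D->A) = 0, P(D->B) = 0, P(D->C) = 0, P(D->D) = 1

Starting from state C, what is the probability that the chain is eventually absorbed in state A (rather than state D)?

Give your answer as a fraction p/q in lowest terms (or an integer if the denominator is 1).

Let a_i = P(absorbed in A | start in state i).
Boundary conditions: a_A = 1, a_D = 0.
For each transient state i, a_i = sum_j P(i->j) * a_j:
  a_B = 1/5*a_A + 1/5*a_B + 2/5*a_C + 1/5*a_D
  a_C = 2/15*a_A + 4/5*a_B + 0*a_C + 1/15*a_D

Substituting a_A = 1 and a_D = 0, rearrange to (I - Q) a = r where r[i] = P(i -> A):
  [4/5, -2/5] . (a_B, a_C) = 1/5
  [-4/5, 1] . (a_B, a_C) = 2/15

Solving yields:
  a_B = 19/36
  a_C = 5/9

Starting state is C, so the absorption probability is a_C = 5/9.

Answer: 5/9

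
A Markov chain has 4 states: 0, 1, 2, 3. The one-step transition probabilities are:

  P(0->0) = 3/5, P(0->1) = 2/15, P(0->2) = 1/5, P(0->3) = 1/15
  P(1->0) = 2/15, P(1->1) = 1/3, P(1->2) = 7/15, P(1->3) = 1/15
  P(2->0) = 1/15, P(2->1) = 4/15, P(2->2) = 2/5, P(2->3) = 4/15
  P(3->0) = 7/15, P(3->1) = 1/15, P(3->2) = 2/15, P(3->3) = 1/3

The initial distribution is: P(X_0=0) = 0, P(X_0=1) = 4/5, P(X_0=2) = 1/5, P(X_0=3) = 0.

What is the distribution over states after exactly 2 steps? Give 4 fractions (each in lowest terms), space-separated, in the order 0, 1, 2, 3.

Propagating the distribution step by step (d_{t+1} = d_t * P):
d_0 = (0=0, 1=4/5, 2=1/5, 3=0)
  d_1[0] = 0*3/5 + 4/5*2/15 + 1/5*1/15 + 0*7/15 = 3/25
  d_1[1] = 0*2/15 + 4/5*1/3 + 1/5*4/15 + 0*1/15 = 8/25
  d_1[2] = 0*1/5 + 4/5*7/15 + 1/5*2/5 + 0*2/15 = 34/75
  d_1[3] = 0*1/15 + 4/5*1/15 + 1/5*4/15 + 0*1/3 = 8/75
d_1 = (0=3/25, 1=8/25, 2=34/75, 3=8/75)
  d_2[0] = 3/25*3/5 + 8/25*2/15 + 34/75*1/15 + 8/75*7/15 = 73/375
  d_2[1] = 3/25*2/15 + 8/25*1/3 + 34/75*4/15 + 8/75*1/15 = 94/375
  d_2[2] = 3/25*1/5 + 8/25*7/15 + 34/75*2/5 + 8/75*2/15 = 83/225
  d_2[3] = 3/25*1/15 + 8/25*1/15 + 34/75*4/15 + 8/75*1/3 = 209/1125
d_2 = (0=73/375, 1=94/375, 2=83/225, 3=209/1125)

Answer: 73/375 94/375 83/225 209/1125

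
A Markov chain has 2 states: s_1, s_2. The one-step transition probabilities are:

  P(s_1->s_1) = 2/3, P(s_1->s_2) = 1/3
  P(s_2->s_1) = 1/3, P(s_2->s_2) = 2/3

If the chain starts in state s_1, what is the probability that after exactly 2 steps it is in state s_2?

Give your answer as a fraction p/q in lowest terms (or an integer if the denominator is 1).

Computing P^2 by repeated multiplication:
P^1 =
  s_1: [2/3, 1/3]
  s_2: [1/3, 2/3]
P^2 =
  s_1: [5/9, 4/9]
  s_2: [4/9, 5/9]

(P^2)[s_1 -> s_2] = 4/9

Answer: 4/9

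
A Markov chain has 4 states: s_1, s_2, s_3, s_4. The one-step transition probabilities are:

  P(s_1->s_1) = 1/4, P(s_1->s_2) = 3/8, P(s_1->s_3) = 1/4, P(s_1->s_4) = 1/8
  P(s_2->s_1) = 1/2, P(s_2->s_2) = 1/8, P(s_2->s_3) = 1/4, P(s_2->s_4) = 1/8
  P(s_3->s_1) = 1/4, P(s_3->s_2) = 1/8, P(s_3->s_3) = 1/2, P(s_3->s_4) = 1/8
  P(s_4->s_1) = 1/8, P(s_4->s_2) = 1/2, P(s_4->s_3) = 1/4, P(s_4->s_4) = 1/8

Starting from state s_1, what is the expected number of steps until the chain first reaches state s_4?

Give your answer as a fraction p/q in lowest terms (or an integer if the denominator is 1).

Answer: 8

Derivation:
Let h_i = expected steps to first reach s_4 from state i.
Boundary: h_s_4 = 0.
First-step equations for the other states:
  h_s_1 = 1 + 1/4*h_s_1 + 3/8*h_s_2 + 1/4*h_s_3 + 1/8*h_s_4
  h_s_2 = 1 + 1/2*h_s_1 + 1/8*h_s_2 + 1/4*h_s_3 + 1/8*h_s_4
  h_s_3 = 1 + 1/4*h_s_1 + 1/8*h_s_2 + 1/2*h_s_3 + 1/8*h_s_4

Substituting h_s_4 = 0 and rearranging gives the linear system (I - Q) h = 1:
  [3/4, -3/8, -1/4] . (h_s_1, h_s_2, h_s_3) = 1
  [-1/2, 7/8, -1/4] . (h_s_1, h_s_2, h_s_3) = 1
  [-1/4, -1/8, 1/2] . (h_s_1, h_s_2, h_s_3) = 1

Solving yields:
  h_s_1 = 8
  h_s_2 = 8
  h_s_3 = 8

Starting state is s_1, so the expected hitting time is h_s_1 = 8.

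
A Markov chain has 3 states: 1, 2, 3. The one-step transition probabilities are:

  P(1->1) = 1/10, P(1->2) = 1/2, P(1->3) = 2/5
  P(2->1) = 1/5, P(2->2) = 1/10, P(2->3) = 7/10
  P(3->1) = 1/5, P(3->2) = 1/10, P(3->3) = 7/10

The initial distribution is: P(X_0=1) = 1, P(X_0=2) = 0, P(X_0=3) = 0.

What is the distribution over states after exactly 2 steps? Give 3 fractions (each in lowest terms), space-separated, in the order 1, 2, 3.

Propagating the distribution step by step (d_{t+1} = d_t * P):
d_0 = (1=1, 2=0, 3=0)
  d_1[1] = 1*1/10 + 0*1/5 + 0*1/5 = 1/10
  d_1[2] = 1*1/2 + 0*1/10 + 0*1/10 = 1/2
  d_1[3] = 1*2/5 + 0*7/10 + 0*7/10 = 2/5
d_1 = (1=1/10, 2=1/2, 3=2/5)
  d_2[1] = 1/10*1/10 + 1/2*1/5 + 2/5*1/5 = 19/100
  d_2[2] = 1/10*1/2 + 1/2*1/10 + 2/5*1/10 = 7/50
  d_2[3] = 1/10*2/5 + 1/2*7/10 + 2/5*7/10 = 67/100
d_2 = (1=19/100, 2=7/50, 3=67/100)

Answer: 19/100 7/50 67/100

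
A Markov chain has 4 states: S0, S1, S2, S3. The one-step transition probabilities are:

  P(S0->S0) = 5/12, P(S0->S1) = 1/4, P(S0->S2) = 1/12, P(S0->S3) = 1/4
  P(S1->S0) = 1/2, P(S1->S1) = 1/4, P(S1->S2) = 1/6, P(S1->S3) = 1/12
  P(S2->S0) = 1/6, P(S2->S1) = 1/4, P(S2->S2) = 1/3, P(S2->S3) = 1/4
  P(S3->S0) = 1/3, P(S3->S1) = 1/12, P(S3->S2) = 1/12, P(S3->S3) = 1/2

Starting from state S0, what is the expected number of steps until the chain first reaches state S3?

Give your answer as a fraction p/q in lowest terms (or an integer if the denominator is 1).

Let h_i = expected steps to first reach S3 from state i.
Boundary: h_S3 = 0.
First-step equations for the other states:
  h_S0 = 1 + 5/12*h_S0 + 1/4*h_S1 + 1/12*h_S2 + 1/4*h_S3
  h_S1 = 1 + 1/2*h_S0 + 1/4*h_S1 + 1/6*h_S2 + 1/12*h_S3
  h_S2 = 1 + 1/6*h_S0 + 1/4*h_S1 + 1/3*h_S2 + 1/4*h_S3

Substituting h_S3 = 0 and rearranging gives the linear system (I - Q) h = 1:
  [7/12, -1/4, -1/12] . (h_S0, h_S1, h_S2) = 1
  [-1/2, 3/4, -1/6] . (h_S0, h_S1, h_S2) = 1
  [-1/6, -1/4, 2/3] . (h_S0, h_S1, h_S2) = 1

Solving yields:
  h_S0 = 24/5
  h_S1 = 28/5
  h_S2 = 24/5

Starting state is S0, so the expected hitting time is h_S0 = 24/5.

Answer: 24/5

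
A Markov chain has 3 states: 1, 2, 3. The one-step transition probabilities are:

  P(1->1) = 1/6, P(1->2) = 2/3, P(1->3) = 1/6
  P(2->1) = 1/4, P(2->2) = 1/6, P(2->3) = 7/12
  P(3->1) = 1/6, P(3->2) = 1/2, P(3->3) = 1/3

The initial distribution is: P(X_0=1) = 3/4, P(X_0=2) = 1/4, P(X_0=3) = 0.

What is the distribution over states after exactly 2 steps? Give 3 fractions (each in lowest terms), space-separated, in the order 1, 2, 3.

Propagating the distribution step by step (d_{t+1} = d_t * P):
d_0 = (1=3/4, 2=1/4, 3=0)
  d_1[1] = 3/4*1/6 + 1/4*1/4 + 0*1/6 = 3/16
  d_1[2] = 3/4*2/3 + 1/4*1/6 + 0*1/2 = 13/24
  d_1[3] = 3/4*1/6 + 1/4*7/12 + 0*1/3 = 13/48
d_1 = (1=3/16, 2=13/24, 3=13/48)
  d_2[1] = 3/16*1/6 + 13/24*1/4 + 13/48*1/6 = 61/288
  d_2[2] = 3/16*2/3 + 13/24*1/6 + 13/48*1/2 = 101/288
  d_2[3] = 3/16*1/6 + 13/24*7/12 + 13/48*1/3 = 7/16
d_2 = (1=61/288, 2=101/288, 3=7/16)

Answer: 61/288 101/288 7/16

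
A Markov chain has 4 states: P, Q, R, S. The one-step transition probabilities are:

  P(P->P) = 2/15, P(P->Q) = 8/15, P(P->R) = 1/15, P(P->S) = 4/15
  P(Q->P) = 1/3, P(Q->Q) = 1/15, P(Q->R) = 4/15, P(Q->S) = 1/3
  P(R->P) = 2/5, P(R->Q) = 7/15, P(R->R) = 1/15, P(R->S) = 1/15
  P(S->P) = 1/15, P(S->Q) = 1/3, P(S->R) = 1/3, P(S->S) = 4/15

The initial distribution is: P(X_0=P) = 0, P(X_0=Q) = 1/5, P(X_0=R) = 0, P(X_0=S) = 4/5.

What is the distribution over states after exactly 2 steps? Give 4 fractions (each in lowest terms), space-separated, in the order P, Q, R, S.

Answer: 32/125 122/375 74/375 83/375

Derivation:
Propagating the distribution step by step (d_{t+1} = d_t * P):
d_0 = (P=0, Q=1/5, R=0, S=4/5)
  d_1[P] = 0*2/15 + 1/5*1/3 + 0*2/5 + 4/5*1/15 = 3/25
  d_1[Q] = 0*8/15 + 1/5*1/15 + 0*7/15 + 4/5*1/3 = 7/25
  d_1[R] = 0*1/15 + 1/5*4/15 + 0*1/15 + 4/5*1/3 = 8/25
  d_1[S] = 0*4/15 + 1/5*1/3 + 0*1/15 + 4/5*4/15 = 7/25
d_1 = (P=3/25, Q=7/25, R=8/25, S=7/25)
  d_2[P] = 3/25*2/15 + 7/25*1/3 + 8/25*2/5 + 7/25*1/15 = 32/125
  d_2[Q] = 3/25*8/15 + 7/25*1/15 + 8/25*7/15 + 7/25*1/3 = 122/375
  d_2[R] = 3/25*1/15 + 7/25*4/15 + 8/25*1/15 + 7/25*1/3 = 74/375
  d_2[S] = 3/25*4/15 + 7/25*1/3 + 8/25*1/15 + 7/25*4/15 = 83/375
d_2 = (P=32/125, Q=122/375, R=74/375, S=83/375)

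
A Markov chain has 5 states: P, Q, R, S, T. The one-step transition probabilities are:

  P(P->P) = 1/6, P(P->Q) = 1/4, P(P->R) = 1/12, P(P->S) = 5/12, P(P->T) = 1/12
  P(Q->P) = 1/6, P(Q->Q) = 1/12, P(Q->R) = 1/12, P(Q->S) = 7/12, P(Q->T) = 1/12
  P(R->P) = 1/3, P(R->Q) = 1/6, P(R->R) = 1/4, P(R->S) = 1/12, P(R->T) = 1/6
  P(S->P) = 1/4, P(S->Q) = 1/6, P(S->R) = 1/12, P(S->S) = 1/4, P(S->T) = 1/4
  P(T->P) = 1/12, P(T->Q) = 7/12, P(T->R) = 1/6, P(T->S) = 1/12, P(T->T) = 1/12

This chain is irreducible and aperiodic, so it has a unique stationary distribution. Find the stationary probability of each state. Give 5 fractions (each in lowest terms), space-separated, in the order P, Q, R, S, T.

Answer: 4925/24638 5547/24638 1411/12319 3881/12319 1791/12319

Derivation:
The stationary distribution satisfies pi = pi * P, i.e.:
  pi_P = 1/6*pi_P + 1/6*pi_Q + 1/3*pi_R + 1/4*pi_S + 1/12*pi_T
  pi_Q = 1/4*pi_P + 1/12*pi_Q + 1/6*pi_R + 1/6*pi_S + 7/12*pi_T
  pi_R = 1/12*pi_P + 1/12*pi_Q + 1/4*pi_R + 1/12*pi_S + 1/6*pi_T
  pi_S = 5/12*pi_P + 7/12*pi_Q + 1/12*pi_R + 1/4*pi_S + 1/12*pi_T
  pi_T = 1/12*pi_P + 1/12*pi_Q + 1/6*pi_R + 1/4*pi_S + 1/12*pi_T
with normalization: pi_P + pi_Q + pi_R + pi_S + pi_T = 1.

Using the first 4 balance equations plus normalization, the linear system A*pi = b is:
  [-5/6, 1/6, 1/3, 1/4, 1/12] . pi = 0
  [1/4, -11/12, 1/6, 1/6, 7/12] . pi = 0
  [1/12, 1/12, -3/4, 1/12, 1/6] . pi = 0
  [5/12, 7/12, 1/12, -3/4, 1/12] . pi = 0
  [1, 1, 1, 1, 1] . pi = 1

Solving yields:
  pi_P = 4925/24638
  pi_Q = 5547/24638
  pi_R = 1411/12319
  pi_S = 3881/12319
  pi_T = 1791/12319

Verification (pi * P):
  4925/24638*1/6 + 5547/24638*1/6 + 1411/12319*1/3 + 3881/12319*1/4 + 1791/12319*1/12 = 4925/24638 = pi_P  (ok)
  4925/24638*1/4 + 5547/24638*1/12 + 1411/12319*1/6 + 3881/12319*1/6 + 1791/12319*7/12 = 5547/24638 = pi_Q  (ok)
  4925/24638*1/12 + 5547/24638*1/12 + 1411/12319*1/4 + 3881/12319*1/12 + 1791/12319*1/6 = 1411/12319 = pi_R  (ok)
  4925/24638*5/12 + 5547/24638*7/12 + 1411/12319*1/12 + 3881/12319*1/4 + 1791/12319*1/12 = 3881/12319 = pi_S  (ok)
  4925/24638*1/12 + 5547/24638*1/12 + 1411/12319*1/6 + 3881/12319*1/4 + 1791/12319*1/12 = 1791/12319 = pi_T  (ok)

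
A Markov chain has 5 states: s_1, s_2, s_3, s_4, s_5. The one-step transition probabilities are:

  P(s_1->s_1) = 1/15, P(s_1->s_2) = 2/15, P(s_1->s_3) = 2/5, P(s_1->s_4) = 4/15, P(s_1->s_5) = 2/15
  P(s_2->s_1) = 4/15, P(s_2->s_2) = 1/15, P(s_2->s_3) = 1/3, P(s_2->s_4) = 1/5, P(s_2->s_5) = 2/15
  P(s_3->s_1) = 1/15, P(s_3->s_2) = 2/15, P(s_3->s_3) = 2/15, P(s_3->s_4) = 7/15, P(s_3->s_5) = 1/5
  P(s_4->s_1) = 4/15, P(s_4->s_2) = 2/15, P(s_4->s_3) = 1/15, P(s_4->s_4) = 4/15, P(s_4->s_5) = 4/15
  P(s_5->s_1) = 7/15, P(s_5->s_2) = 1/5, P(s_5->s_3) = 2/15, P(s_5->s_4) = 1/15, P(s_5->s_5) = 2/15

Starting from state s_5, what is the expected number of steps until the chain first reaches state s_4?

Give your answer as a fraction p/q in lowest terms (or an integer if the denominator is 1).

Answer: 86265/19612

Derivation:
Let h_i = expected steps to first reach s_4 from state i.
Boundary: h_s_4 = 0.
First-step equations for the other states:
  h_s_1 = 1 + 1/15*h_s_1 + 2/15*h_s_2 + 2/5*h_s_3 + 4/15*h_s_4 + 2/15*h_s_5
  h_s_2 = 1 + 4/15*h_s_1 + 1/15*h_s_2 + 1/3*h_s_3 + 1/5*h_s_4 + 2/15*h_s_5
  h_s_3 = 1 + 1/15*h_s_1 + 2/15*h_s_2 + 2/15*h_s_3 + 7/15*h_s_4 + 1/5*h_s_5
  h_s_5 = 1 + 7/15*h_s_1 + 1/5*h_s_2 + 2/15*h_s_3 + 1/15*h_s_4 + 2/15*h_s_5

Substituting h_s_4 = 0 and rearranging gives the linear system (I - Q) h = 1:
  [14/15, -2/15, -2/5, -2/15] . (h_s_1, h_s_2, h_s_3, h_s_5) = 1
  [-4/15, 14/15, -1/3, -2/15] . (h_s_1, h_s_2, h_s_3, h_s_5) = 1
  [-1/15, -2/15, 13/15, -1/5] . (h_s_1, h_s_2, h_s_3, h_s_5) = 1
  [-7/15, -1/5, -2/15, 13/15] . (h_s_1, h_s_2, h_s_3, h_s_5) = 1

Solving yields:
  h_s_1 = 69375/19612
  h_s_2 = 18585/4903
  h_s_3 = 29655/9806
  h_s_5 = 86265/19612

Starting state is s_5, so the expected hitting time is h_s_5 = 86265/19612.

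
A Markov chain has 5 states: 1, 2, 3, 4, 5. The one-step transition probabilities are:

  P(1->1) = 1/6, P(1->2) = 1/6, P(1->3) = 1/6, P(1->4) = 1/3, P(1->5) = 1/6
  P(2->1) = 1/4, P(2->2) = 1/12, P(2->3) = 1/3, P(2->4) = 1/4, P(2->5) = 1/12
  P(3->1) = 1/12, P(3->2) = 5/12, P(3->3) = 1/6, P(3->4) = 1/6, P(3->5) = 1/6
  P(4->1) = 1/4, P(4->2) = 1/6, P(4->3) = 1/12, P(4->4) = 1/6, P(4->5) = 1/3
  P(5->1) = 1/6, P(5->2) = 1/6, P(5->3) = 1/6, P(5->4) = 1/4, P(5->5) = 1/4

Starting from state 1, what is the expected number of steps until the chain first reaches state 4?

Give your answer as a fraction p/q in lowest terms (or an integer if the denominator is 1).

Answer: 330/89

Derivation:
Let h_i = expected steps to first reach 4 from state i.
Boundary: h_4 = 0.
First-step equations for the other states:
  h_1 = 1 + 1/6*h_1 + 1/6*h_2 + 1/6*h_3 + 1/3*h_4 + 1/6*h_5
  h_2 = 1 + 1/4*h_1 + 1/12*h_2 + 1/3*h_3 + 1/4*h_4 + 1/12*h_5
  h_3 = 1 + 1/12*h_1 + 5/12*h_2 + 1/6*h_3 + 1/6*h_4 + 1/6*h_5
  h_5 = 1 + 1/6*h_1 + 1/6*h_2 + 1/6*h_3 + 1/4*h_4 + 1/4*h_5

Substituting h_4 = 0 and rearranging gives the linear system (I - Q) h = 1:
  [5/6, -1/6, -1/6, -1/6] . (h_1, h_2, h_3, h_5) = 1
  [-1/4, 11/12, -1/3, -1/12] . (h_1, h_2, h_3, h_5) = 1
  [-1/12, -5/12, 5/6, -1/6] . (h_1, h_2, h_3, h_5) = 1
  [-1/6, -1/6, -1/6, 3/4] . (h_1, h_2, h_3, h_5) = 1

Solving yields:
  h_1 = 330/89
  h_2 = 1814/445
  h_3 = 1966/445
  h_5 = 360/89

Starting state is 1, so the expected hitting time is h_1 = 330/89.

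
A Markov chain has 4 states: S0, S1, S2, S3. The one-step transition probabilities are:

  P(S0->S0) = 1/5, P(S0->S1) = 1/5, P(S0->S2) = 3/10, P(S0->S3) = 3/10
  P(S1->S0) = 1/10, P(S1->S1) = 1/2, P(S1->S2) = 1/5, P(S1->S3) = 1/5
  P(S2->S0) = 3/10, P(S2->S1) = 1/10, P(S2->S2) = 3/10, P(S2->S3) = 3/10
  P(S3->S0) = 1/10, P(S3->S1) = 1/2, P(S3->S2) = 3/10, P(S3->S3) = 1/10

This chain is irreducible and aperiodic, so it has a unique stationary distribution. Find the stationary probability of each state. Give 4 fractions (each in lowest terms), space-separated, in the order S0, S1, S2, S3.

The stationary distribution satisfies pi = pi * P, i.e.:
  pi_S0 = 1/5*pi_S0 + 1/10*pi_S1 + 3/10*pi_S2 + 1/10*pi_S3
  pi_S1 = 1/5*pi_S0 + 1/2*pi_S1 + 1/10*pi_S2 + 1/2*pi_S3
  pi_S2 = 3/10*pi_S0 + 1/5*pi_S1 + 3/10*pi_S2 + 3/10*pi_S3
  pi_S3 = 3/10*pi_S0 + 1/5*pi_S1 + 3/10*pi_S2 + 1/10*pi_S3
with normalization: pi_S0 + pi_S1 + pi_S2 + pi_S3 = 1.

Using the first 3 balance equations plus normalization, the linear system A*pi = b is:
  [-4/5, 1/10, 3/10, 1/10] . pi = 0
  [1/5, -1/2, 1/10, 1/2] . pi = 0
  [3/10, 1/5, -7/10, 3/10] . pi = 0
  [1, 1, 1, 1] . pi = 1

Solving yields:
  pi_S0 = 73/429
  pi_S1 = 49/143
  pi_S2 = 38/143
  pi_S3 = 95/429

Verification (pi * P):
  73/429*1/5 + 49/143*1/10 + 38/143*3/10 + 95/429*1/10 = 73/429 = pi_S0  (ok)
  73/429*1/5 + 49/143*1/2 + 38/143*1/10 + 95/429*1/2 = 49/143 = pi_S1  (ok)
  73/429*3/10 + 49/143*1/5 + 38/143*3/10 + 95/429*3/10 = 38/143 = pi_S2  (ok)
  73/429*3/10 + 49/143*1/5 + 38/143*3/10 + 95/429*1/10 = 95/429 = pi_S3  (ok)

Answer: 73/429 49/143 38/143 95/429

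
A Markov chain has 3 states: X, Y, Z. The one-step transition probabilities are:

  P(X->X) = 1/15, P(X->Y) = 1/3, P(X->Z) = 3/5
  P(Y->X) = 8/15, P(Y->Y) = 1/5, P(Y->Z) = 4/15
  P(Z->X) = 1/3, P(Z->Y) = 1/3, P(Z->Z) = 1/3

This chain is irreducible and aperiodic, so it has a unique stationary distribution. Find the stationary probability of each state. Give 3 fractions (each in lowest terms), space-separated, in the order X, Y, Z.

Answer: 100/323 5/17 128/323

Derivation:
The stationary distribution satisfies pi = pi * P, i.e.:
  pi_X = 1/15*pi_X + 8/15*pi_Y + 1/3*pi_Z
  pi_Y = 1/3*pi_X + 1/5*pi_Y + 1/3*pi_Z
  pi_Z = 3/5*pi_X + 4/15*pi_Y + 1/3*pi_Z
with normalization: pi_X + pi_Y + pi_Z = 1.

Using the first 2 balance equations plus normalization, the linear system A*pi = b is:
  [-14/15, 8/15, 1/3] . pi = 0
  [1/3, -4/5, 1/3] . pi = 0
  [1, 1, 1] . pi = 1

Solving yields:
  pi_X = 100/323
  pi_Y = 5/17
  pi_Z = 128/323

Verification (pi * P):
  100/323*1/15 + 5/17*8/15 + 128/323*1/3 = 100/323 = pi_X  (ok)
  100/323*1/3 + 5/17*1/5 + 128/323*1/3 = 5/17 = pi_Y  (ok)
  100/323*3/5 + 5/17*4/15 + 128/323*1/3 = 128/323 = pi_Z  (ok)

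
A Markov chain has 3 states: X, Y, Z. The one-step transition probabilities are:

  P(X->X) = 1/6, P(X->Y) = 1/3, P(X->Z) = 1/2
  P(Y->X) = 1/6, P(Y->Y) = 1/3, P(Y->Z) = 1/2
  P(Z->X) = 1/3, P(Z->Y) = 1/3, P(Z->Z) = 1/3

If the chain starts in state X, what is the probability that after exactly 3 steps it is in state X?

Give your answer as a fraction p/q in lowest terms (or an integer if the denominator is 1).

Computing P^3 by repeated multiplication:
P^1 =
  X: [1/6, 1/3, 1/2]
  Y: [1/6, 1/3, 1/2]
  Z: [1/3, 1/3, 1/3]
P^2 =
  X: [1/4, 1/3, 5/12]
  Y: [1/4, 1/3, 5/12]
  Z: [2/9, 1/3, 4/9]
P^3 =
  X: [17/72, 1/3, 31/72]
  Y: [17/72, 1/3, 31/72]
  Z: [13/54, 1/3, 23/54]

(P^3)[X -> X] = 17/72

Answer: 17/72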